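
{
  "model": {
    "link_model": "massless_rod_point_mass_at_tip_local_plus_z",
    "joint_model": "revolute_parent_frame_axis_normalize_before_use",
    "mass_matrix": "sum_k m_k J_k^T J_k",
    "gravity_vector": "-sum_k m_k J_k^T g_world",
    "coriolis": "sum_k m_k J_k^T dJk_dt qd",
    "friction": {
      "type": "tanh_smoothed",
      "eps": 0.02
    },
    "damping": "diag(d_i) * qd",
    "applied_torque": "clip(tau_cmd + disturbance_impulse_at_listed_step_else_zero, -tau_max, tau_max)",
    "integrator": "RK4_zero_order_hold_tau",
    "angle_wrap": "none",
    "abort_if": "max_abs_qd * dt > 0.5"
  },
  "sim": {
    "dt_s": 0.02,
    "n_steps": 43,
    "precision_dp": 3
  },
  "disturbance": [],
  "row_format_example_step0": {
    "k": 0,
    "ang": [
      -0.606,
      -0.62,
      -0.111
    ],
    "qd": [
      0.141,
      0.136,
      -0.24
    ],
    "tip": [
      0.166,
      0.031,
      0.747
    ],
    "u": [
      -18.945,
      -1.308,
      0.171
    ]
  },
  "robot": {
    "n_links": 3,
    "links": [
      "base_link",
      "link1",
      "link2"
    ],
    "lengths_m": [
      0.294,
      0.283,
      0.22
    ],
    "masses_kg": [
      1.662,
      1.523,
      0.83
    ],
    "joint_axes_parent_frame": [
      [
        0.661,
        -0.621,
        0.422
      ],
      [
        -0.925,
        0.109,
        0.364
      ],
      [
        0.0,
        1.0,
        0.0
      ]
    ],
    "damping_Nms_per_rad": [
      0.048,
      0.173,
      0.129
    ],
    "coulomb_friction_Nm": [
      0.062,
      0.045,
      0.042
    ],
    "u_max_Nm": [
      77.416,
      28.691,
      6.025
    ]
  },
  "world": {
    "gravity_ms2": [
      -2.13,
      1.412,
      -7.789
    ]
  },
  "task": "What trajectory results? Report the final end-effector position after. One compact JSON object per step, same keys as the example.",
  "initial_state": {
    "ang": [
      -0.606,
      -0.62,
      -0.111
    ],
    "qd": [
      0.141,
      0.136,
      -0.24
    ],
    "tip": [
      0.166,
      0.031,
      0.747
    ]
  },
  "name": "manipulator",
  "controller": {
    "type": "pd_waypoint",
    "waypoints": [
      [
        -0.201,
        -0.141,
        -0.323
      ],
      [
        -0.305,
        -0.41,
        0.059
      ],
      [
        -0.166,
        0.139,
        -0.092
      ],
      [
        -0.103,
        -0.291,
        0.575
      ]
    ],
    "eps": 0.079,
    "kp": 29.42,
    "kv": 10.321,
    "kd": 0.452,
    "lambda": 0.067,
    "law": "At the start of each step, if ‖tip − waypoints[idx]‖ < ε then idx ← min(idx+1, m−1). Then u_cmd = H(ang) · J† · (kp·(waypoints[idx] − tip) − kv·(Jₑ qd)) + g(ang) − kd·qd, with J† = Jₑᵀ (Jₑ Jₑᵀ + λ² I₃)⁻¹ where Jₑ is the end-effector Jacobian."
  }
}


{"k":1,"ang":[-0.629,-0.655,-0.128],"qd":[-2.381,-3.627,-1.3],"tip":[0.164,0.03,0.743],"u":[-14.492,0.494,0.584]}
{"k":2,"ang":[-0.693,-0.752,-0.151],"qd":[-4.075,-6.015,-0.797],"tip":[0.16,0.028,0.733],"u":[-8.47,0.496,0.224]}
{"k":3,"ang":[-0.785,-0.885,-0.154],"qd":[-5.066,-7.248,0.613],"tip":[0.157,0.026,0.717],"u":[-3.258,-0.12,-0.345]}
{"k":4,"ang":[-0.891,-1.034,-0.127],"qd":[-5.491,-7.567,2.044],"tip":[0.153,0.026,0.697],"u":[0.184,-0.603,-0.668]}
{"k":5,"ang":[-1.001,-1.183,-0.076],"qd":[-5.554,-7.357,3.074],"tip":[0.148,0.028,0.673],"u":[2.323,-0.671,-0.677]}
{"k":6,"ang":[-1.111,-1.326,-0.008],"qd":[-5.423,-6.928,3.654],"tip":[0.141,0.033,0.648],"u":[3.83,-0.341,-0.472]}
{"k":7,"ang":[-1.217,-1.459,0.068],"qd":[-5.195,-6.446,3.899],"tip":[0.132,0.04,0.621],"u":[5.038,0.256,-0.183]}
{"k":8,"ang":[-1.318,-1.583,0.147],"qd":[-4.92,-5.981,3.93],"tip":[0.121,0.049,0.594],"u":[6.033,0.984,0.104]}
{"k":9,"ang":[-1.413,-1.698,0.225],"qd":[-4.625,-5.557,3.832],"tip":[0.109,0.059,0.565],"u":[6.813,1.742,0.35]}
{"k":10,"ang":[-1.503,-1.806,0.3],"qd":[-4.325,-5.182,3.665],"tip":[0.097,0.07,0.536],"u":[7.374,2.464,0.541]}
{"k":11,"ang":[-1.586,-1.906,0.371],"qd":[-4.032,-4.855,3.465],"tip":[0.084,0.082,0.507],"u":[7.729,3.117,0.679]}
{"k":12,"ang":[-1.664,-2.0,0.439],"qd":[-3.75,-4.572,3.256],"tip":[0.071,0.093,0.478],"u":[7.905,3.686,0.772]}
{"k":13,"ang":[-1.736,-2.089,0.502],"qd":[-3.484,-4.329,3.05],"tip":[0.058,0.104,0.449],"u":[7.936,4.174,0.829]}
{"k":14,"ang":[-1.803,-2.173,0.561],"qd":[-3.233,-4.119,2.852],"tip":[0.045,0.113,0.42],"u":[7.857,4.587,0.859]}
{"k":15,"ang":[-1.866,-2.254,0.616],"qd":[-2.999,-3.939,2.666],"tip":[0.033,0.121,0.391],"u":[7.696,4.935,0.872]}
{"k":16,"ang":[-1.923,-2.331,0.667],"qd":[-2.779,-3.783,2.489],"tip":[0.02,0.128,0.363],"u":[7.48,5.229,0.873]}
{"k":17,"ang":[-1.977,-2.405,0.715],"qd":[-2.574,-3.648,2.322],"tip":[0.008,0.134,0.336],"u":[7.226,5.479,0.868]}
{"k":18,"ang":[-2.027,-2.477,0.76],"qd":[-2.382,-3.531,2.163],"tip":[-0.004,0.139,0.308],"u":[6.951,5.692,0.861]}
{"k":19,"ang":[-2.072,-2.546,0.802],"qd":[-2.201,-3.428,2.011],"tip":[-0.016,0.142,0.282],"u":[6.667,5.875,0.854]}
{"k":20,"ang":[-2.115,-2.614,0.841],"qd":[-2.03,-3.336,1.864],"tip":[-0.027,0.144,0.256],"u":[6.384,6.034,0.849]}
{"k":21,"ang":[-2.154,-2.68,0.877],"qd":[-1.867,-3.253,1.723],"tip":[-0.039,0.145,0.23],"u":[6.107,6.172,0.847]}
{"k":22,"ang":[-2.189,-2.744,0.91],"qd":[-1.712,-3.177,1.587],"tip":[-0.05,0.145,0.205],"u":[5.844,6.293,0.85]}
{"k":23,"ang":[-2.222,-2.807,0.94],"qd":[-1.563,-3.105,1.456],"tip":[-0.06,0.144,0.181],"u":[5.599,6.4,0.856]}
{"k":24,"ang":[-2.252,-2.868,0.968],"qd":[-1.419,-3.035,1.33],"tip":[-0.07,0.142,0.157],"u":[5.377,6.494,0.865]}
{"k":25,"ang":[-2.279,-2.928,0.993],"qd":[-1.279,-2.966,1.209],"tip":[-0.08,0.139,0.134],"u":[5.183,6.58,0.878]}
{"k":26,"ang":[-2.303,-2.987,1.016],"qd":[-1.141,-2.897,1.094],"tip":[-0.09,0.136,0.111],"u":[5.022,6.659,0.893]}
{"k":27,"ang":[-2.325,-3.044,1.037],"qd":[-1.003,-2.825,0.986],"tip":[-0.099,0.131,0.089],"u":[4.9,6.735,0.911]}
{"k":28,"ang":[-2.344,-3.1,1.056],"qd":[-0.864,-2.751,0.884],"tip":[-0.107,0.126,0.068],"u":[4.824,6.811,0.929]}
{"k":29,"ang":[-2.359,-3.154,1.073],"qd":[-0.72,-2.671,0.79],"tip":[-0.115,0.121,0.047],"u":[4.797,6.892,0.948]}
{"k":30,"ang":[-2.372,-3.207,1.088],"qd":[-0.569,-2.587,0.704],"tip":[-0.122,0.115,0.027],"u":[4.82,6.977,0.966]}
{"k":31,"ang":[-2.382,-3.257,1.101],"qd":[-0.406,-2.496,0.625],"tip":[-0.128,0.109,0.008],"u":[4.87,7.058,0.983]}
{"k":32,"ang":[-2.388,-3.306,1.113],"qd":[-0.231,-2.399,0.557],"tip":[-0.134,0.103,-0.011],"u":[4.869,7.1,0.998]}
{"k":33,"ang":[-2.391,-3.353,1.123],"qd":[-0.055,-2.296,0.499],"tip":[-0.138,0.097,-0.029],"u":[4.65,7.025,1.009]}
{"k":34,"ang":[-2.391,-3.398,1.133],"qd":[0.083,-2.187,0.453],"tip":[-0.142,0.09,-0.047],"u":[3.999,6.72,1.016]}
{"k":35,"ang":[-2.389,-3.441,1.142],"qd":[0.139,-2.081,0.418],"tip":[-0.145,0.084,-0.063],"u":[2.861,6.164,1.021]}
{"k":36,"ang":[-2.387,-3.482,1.15],"qd":[0.062,-1.987,0.388],"tip":[-0.147,0.078,-0.079],"u":[1.556,5.504,1.028]}
{"k":37,"ang":[-2.388,-3.521,1.157],"qd":[-0.144,-1.913,0.355],"tip":[-0.149,0.072,-0.094],"u":[0.553,4.971,1.042]}
{"k":38,"ang":[-2.394,-3.558,1.164],"qd":[-0.447,-1.855,0.314],"tip":[-0.15,0.066,-0.109],"u":[0.111,4.678,1.065]}
{"k":39,"ang":[-2.406,-3.595,1.17],"qd":[-0.775,-1.81,0.263],"tip":[-0.151,0.06,-0.122],"u":[0.193,4.62,1.095]}
{"k":40,"ang":[-2.424,-3.631,1.174],"qd":[-1.066,-1.773,0.207],"tip":[-0.152,0.054,-0.135],"u":[0.605,4.716,1.129]}
{"k":41,"ang":[-2.448,-3.666,1.178],"qd":[-1.285,-1.739,0.151],"tip":[-0.154,0.048,-0.147],"u":[1.145,4.881,1.162]}
{"k":42,"ang":[-2.475,-3.7,1.181],"qd":[-1.42,-1.705,0.099],"tip":[-0.156,0.041,-0.158],"u":[1.666,5.049,1.193]}
{"k":43,"ang":[-2.504,-3.734,1.182],"qd":[-1.478,-1.666,0.054],"tip":[-0.158,0.034,-0.169]}
{"summary": "final tip position (m): -0.158 0.034 -0.169"}


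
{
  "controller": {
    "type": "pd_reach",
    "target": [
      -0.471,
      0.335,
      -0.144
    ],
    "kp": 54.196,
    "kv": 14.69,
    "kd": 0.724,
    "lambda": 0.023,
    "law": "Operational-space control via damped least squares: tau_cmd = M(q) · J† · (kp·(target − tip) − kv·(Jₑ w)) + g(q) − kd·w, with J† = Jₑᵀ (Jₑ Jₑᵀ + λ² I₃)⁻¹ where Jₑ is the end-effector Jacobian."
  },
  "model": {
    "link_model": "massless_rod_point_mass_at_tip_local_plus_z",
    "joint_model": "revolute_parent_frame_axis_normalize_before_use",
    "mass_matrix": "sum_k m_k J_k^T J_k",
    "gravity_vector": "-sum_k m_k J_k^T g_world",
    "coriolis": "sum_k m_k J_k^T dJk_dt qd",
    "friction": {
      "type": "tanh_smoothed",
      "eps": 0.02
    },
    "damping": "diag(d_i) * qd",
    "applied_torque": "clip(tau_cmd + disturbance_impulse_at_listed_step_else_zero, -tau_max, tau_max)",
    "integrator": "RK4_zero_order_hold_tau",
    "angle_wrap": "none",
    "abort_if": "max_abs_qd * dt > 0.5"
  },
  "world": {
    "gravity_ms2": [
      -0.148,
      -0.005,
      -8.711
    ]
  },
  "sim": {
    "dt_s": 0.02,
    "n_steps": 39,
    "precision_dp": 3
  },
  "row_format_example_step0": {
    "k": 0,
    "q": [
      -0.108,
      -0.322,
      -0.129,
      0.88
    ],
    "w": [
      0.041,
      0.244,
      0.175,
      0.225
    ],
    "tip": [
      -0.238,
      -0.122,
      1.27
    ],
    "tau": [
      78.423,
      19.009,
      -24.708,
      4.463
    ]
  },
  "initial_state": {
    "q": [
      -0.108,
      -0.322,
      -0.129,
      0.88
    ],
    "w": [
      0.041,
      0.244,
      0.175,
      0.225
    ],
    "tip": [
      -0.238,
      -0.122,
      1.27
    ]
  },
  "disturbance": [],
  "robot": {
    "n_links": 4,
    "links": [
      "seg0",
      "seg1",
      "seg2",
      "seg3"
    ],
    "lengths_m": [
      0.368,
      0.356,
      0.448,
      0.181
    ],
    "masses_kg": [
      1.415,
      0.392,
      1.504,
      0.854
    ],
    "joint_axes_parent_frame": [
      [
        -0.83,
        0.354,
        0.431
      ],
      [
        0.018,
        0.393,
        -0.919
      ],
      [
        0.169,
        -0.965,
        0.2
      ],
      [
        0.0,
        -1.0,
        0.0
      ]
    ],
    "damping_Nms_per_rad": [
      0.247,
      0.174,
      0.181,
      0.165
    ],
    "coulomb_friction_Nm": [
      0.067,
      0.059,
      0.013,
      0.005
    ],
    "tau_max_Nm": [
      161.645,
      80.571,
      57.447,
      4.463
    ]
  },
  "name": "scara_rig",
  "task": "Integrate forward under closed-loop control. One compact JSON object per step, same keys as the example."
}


{"k":1,"q":[-0.101,-0.29,-0.114,0.952],"w":[0.598,2.85,1.311,6.722],"tip":[-0.239,-0.116,1.26],"tau":[44.318,8.089,-12.326,2.878]}
{"k":2,"q":[-0.088,-0.239,-0.095,1.118],"w":[0.797,2.221,0.595,9.698],"tip":[-0.238,-0.102,1.238],"tau":[17.958,-2.39,3.033,0.211]}
{"k":3,"q":[-0.068,-0.189,-0.069,1.297],"w":[1.105,2.72,1.887,8.259],"tip":[-0.234,-0.082,1.211],"tau":[0.519,-9.32,11.381,1.117]}
{"k":4,"q":[-0.045,-0.146,-0.031,1.458],"w":[1.259,1.587,2.001,7.951],"tip":[-0.232,-0.06,1.182],"tau":[-3.334,-11.979,15.853,0.601]}
{"k":5,"q":[-0.017,-0.118,0.02,1.608],"w":[1.507,1.22,3.027,7.053],"tip":[-0.232,-0.038,1.15],"tau":[-5.733,-13.281,17.376,0.43]}
{"k":6,"q":[0.016,-0.102,0.089,1.741],"w":[1.808,0.288,3.79,6.364],"tip":[-0.235,-0.017,1.117],"tau":[-3.736,-12.851,17.558,0.014]}
{"k":7,"q":[0.056,-0.103,0.176,1.857],"w":[2.282,-0.557,4.891,5.244],"tip":[-0.242,0.003,1.081],"tau":[-1.332,-11.229,16.343,-0.029]}
{"k":8,"q":[0.109,-0.123,0.287,1.947],"w":[3.029,-1.627,6.161,3.681],"tip":[-0.252,0.021,1.043],"tau":[3.884,-7.605,13.352,0.285]}
{"k":9,"q":[0.179,-0.161,0.428,1.996],"w":[4.126,-2.244,8.04,0.988],"tip":[-0.263,0.036,1.001],"tau":[10.615,-1.735,7.374,1.43]}
{"k":10,"q":[0.271,-0.195,0.612,1.982],"w":[5.004,-0.975,10.291,-2.493],"tip":[-0.274,0.048,0.954],"tau":[6.604,2.187,0.01,2.911]}
{"k":11,"q":[0.368,-0.187,0.826,1.922],"w":[4.642,1.51,10.828,-3.139],"tip":[-0.279,0.06,0.899],"tau":[-9.612,-0.134,-3.293,1.884]}
{"k":12,"q":[0.451,-0.138,1.033,1.873],"w":[3.603,3.192,9.881,-1.593],"tip":[-0.277,0.075,0.838],"tau":[-21.02,-2.912,-4.675,-0.444]}
{"k":13,"q":[0.512,-0.063,1.22,1.849],"w":[2.548,4.235,8.849,-0.788],"tip":[-0.272,0.092,0.776],"tau":[-23.052,-3.534,-6.597,-1.476]}
{"k":14,"q":[0.553,0.029,1.388,1.834],"w":[1.603,5.021,8.043,-0.792],"tip":[-0.266,0.108,0.716],"tau":[-20.424,-2.911,-8.799,-1.512]}
{"k":15,"q":[0.577,0.137,1.543,1.815],"w":[0.775,5.702,7.423,-1.188],"tip":[-0.261,0.123,0.66],"tau":[-16.582,-1.851,-10.872,-1.164]}
{"k":16,"q":[0.585,0.257,1.686,1.786],"w":[0.077,6.309,6.917,-1.754],"tip":[-0.257,0.136,0.607],"tau":[-12.721,-0.689,-12.586,-0.736]}
{"k":17,"q":[0.582,0.388,1.819,1.745],"w":[-0.438,6.81,6.461,-2.376],"tip":[-0.252,0.147,0.559],"tau":[-8.983,0.369,-13.7,-0.37]}
{"k":18,"q":[0.57,0.528,1.944,1.692],"w":[-0.707,7.146,6.004,-2.924],"tip":[-0.247,0.156,0.515],"tau":[-5.322,0.981,-13.879,-0.165]}
{"k":19,"q":[0.556,0.672,2.059,1.629],"w":[-0.677,7.258,5.517,-3.285],"tip":[-0.24,0.164,0.476],"tau":[-1.818,0.845,-12.91,-0.156]}
{"k":20,"q":[0.545,0.816,2.165,1.562],"w":[-0.348,7.117,5.005,-3.401],"tip":[-0.232,0.171,0.442],"tau":[1.349,0.001,-10.993,-0.305]}
{"k":21,"q":[0.544,0.954,2.26,1.494],"w":[0.217,6.744,4.498,-3.31],"tip":[-0.225,0.179,0.412],"tau":[4.091,-1.13,-8.704,-0.511]}
{"k":22,"q":[0.556,1.084,2.345,1.429],"w":[0.932,6.194,4.025,-3.106],"tip":[-0.217,0.186,0.386],"tau":[6.36,-2.078,-6.613,-0.679]}
{"k":23,"q":[0.582,1.201,2.421,1.369],"w":[1.729,5.529,3.602,-2.873],"tip":[-0.21,0.193,0.364],"tau":[8.077,-2.597,-5.019,-0.764]}
{"k":24,"q":[0.625,1.304,2.49,1.313],"w":[2.557,4.823,3.227,-2.652],"tip":[-0.204,0.201,0.343],"tau":[9.183,-2.706,-3.929,-0.773]}
{"k":25,"q":[0.685,1.394,2.551,1.262],"w":[3.384,4.135,2.889,-2.446],"tip":[-0.2,0.208,0.324],"tau":[9.681,-2.567,-3.178,-0.738]}
{"k":26,"q":[0.761,1.47,2.606,1.215],"w":[4.191,3.505,2.566,-2.234],"tip":[-0.198,0.216,0.306],"tau":[9.609,-2.367,-2.547,-0.695]}
{"k":27,"q":[0.852,1.535,2.654,1.173],"w":[4.962,2.935,2.234,-1.988],"tip":[-0.197,0.224,0.288],"tau":[8.965,-2.247,-1.838,-0.668]}
{"k":28,"q":[0.959,1.589,2.695,1.136],"w":[5.679,2.406,1.868,-1.684],"tip":[-0.197,0.233,0.27],"tau":[7.635,-2.282,-0.899,-0.672]}
{"k":29,"q":[1.079,1.632,2.729,1.106],"w":[6.314,1.883,1.448,-1.314],"tip":[-0.199,0.243,0.252],"tau":[5.343,-2.5,0.388,-0.705]}
{"k":30,"q":[1.21,1.664,2.753,1.084],"w":[6.826,1.343,0.966,-0.879],"tip":[-0.202,0.254,0.233],"tau":[1.733,-2.907,2.095,-0.761]}
{"k":31,"q":[1.35,1.686,2.767,1.07],"w":[7.159,0.803,0.435,-0.398],"tip":[-0.208,0.266,0.212],"tau":[-3.347,-3.503,4.219,-0.826]}
{"k":32,"q":[1.494,1.698,2.771,1.067],"w":[7.257,0.316,-0.111,0.094],"tip":[-0.215,0.277,0.19],"tau":[-9.48,-4.287,6.62,-0.878]}
{"k":33,"q":[1.638,1.7,2.763,1.073],"w":[7.089,-0.051,-0.621,0.539],"tip":[-0.225,0.288,0.165],"tau":[-15.708,-5.24,9.032,-0.88]}
{"k":34,"q":[1.775,1.697,2.747,1.088],"w":[6.663,-0.258,-1.052,0.894],"tip":[-0.238,0.296,0.139],"tau":[-21.042,-6.308,11.2,-0.82]}
{"k":35,"q":[1.902,1.69,2.722,1.108],"w":[6.036,-0.383,-1.404,1.107],"tip":[-0.254,0.302,0.112],"tau":[-24.652,-7.291,12.899,-0.676]}
{"k":36,"q":[2.016,1.682,2.691,1.131],"w":[5.296,-0.432,-1.651,1.169],"tip":[-0.272,0.305,0.086],"tau":[-26.6,-8.096,14.034,-0.463]}
{"k":37,"q":[2.114,1.673,2.656,1.154],"w":[4.517,-0.421,-1.791,1.111],"tip":[-0.291,0.306,0.062],"tau":[-27.238,-8.661,14.625,-0.223]}
{"k":38,"q":[2.196,1.665,2.62,1.175],"w":[3.755,-0.366,-1.835,0.976],"tip":[-0.311,0.305,0.04],"tau":[-26.946,-8.976,14.751,0.006]}
{"k":39,"q":[2.264,1.658,2.583,1.194],"w":[3.043,-0.281,-1.801,0.804],"tip":[-0.331,0.303,0.021]}


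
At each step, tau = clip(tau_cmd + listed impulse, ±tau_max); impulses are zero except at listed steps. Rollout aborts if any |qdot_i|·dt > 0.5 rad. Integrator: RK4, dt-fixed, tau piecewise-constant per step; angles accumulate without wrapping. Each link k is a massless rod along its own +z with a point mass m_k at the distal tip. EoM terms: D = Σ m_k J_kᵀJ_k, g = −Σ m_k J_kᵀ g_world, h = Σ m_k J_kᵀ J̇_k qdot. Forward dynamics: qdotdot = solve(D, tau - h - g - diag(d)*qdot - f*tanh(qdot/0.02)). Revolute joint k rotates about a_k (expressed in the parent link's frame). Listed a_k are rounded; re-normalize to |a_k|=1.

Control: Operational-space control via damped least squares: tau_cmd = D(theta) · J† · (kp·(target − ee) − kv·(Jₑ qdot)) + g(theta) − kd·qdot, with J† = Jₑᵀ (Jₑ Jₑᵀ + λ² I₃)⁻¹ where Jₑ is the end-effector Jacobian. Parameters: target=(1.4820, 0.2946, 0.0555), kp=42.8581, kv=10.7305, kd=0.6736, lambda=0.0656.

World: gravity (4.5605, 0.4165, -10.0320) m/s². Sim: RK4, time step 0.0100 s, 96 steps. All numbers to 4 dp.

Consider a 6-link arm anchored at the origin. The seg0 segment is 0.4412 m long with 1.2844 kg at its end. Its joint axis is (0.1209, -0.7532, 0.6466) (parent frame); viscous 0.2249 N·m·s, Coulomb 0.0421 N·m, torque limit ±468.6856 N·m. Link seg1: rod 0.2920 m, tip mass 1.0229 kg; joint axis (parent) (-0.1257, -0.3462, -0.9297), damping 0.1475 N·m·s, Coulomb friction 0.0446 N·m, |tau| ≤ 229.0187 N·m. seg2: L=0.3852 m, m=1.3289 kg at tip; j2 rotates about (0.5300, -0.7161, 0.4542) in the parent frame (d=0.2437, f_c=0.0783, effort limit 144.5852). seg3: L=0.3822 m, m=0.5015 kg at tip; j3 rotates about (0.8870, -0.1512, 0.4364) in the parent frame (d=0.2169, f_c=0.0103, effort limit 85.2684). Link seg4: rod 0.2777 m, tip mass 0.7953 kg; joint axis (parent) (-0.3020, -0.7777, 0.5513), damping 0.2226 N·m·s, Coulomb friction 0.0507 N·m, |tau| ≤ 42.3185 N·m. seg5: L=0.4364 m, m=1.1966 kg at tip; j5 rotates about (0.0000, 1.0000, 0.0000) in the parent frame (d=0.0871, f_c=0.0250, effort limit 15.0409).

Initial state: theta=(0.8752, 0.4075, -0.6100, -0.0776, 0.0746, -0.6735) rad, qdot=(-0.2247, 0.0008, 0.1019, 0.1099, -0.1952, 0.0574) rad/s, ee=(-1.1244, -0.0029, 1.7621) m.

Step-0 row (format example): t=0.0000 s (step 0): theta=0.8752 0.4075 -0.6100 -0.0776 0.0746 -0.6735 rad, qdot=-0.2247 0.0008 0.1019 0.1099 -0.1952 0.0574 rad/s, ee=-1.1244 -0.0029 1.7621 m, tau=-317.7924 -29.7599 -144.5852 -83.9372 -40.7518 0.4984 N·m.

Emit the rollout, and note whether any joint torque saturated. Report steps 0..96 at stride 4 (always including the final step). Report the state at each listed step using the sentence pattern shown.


t=0.0400 s (step 4): theta=0.7492 0.3375 -0.3446 -0.2069 -0.4817 -1.1569 rad, qdot=-5.6871 -0.4591 8.7721 -2.8925 -12.6519 -13.2609 rad/s, ee=-1.0677 0.0312 1.7506 m, tau=-330.5134 -52.1214 -144.5852 -38.8184 -18.2033 -1.8305 N·m.
t=0.0800 s (step 8): theta=0.4265 0.3150 0.0577 -0.2554 -0.7804 -1.6445 rad, qdot=-9.6242 0.5375 8.6095 2.4713 0.1650 -10.1261 rad/s, ee=-0.9280 0.0891 1.7026 m, tau=-238.3334 -64.3252 -120.5767 -26.5852 -6.3804 -11.7354 N·m.
t=0.1200 s (step 12): theta=0.0390 0.3605 0.2827 -0.0393 -0.5459 -1.9436 rad, qdot=-9.5663 1.5932 3.3360 6.9515 9.7793 -4.6511 rad/s, ee=-0.7032 0.1284 1.6042 m, tau=-47.1920 -13.3591 -22.7439 -10.0116 -0.3129 -11.4598 N·m.
t=0.1600 s (step 16): theta=-0.3239 0.4419 0.3600 0.2404 -0.1380 -2.0627 rad, qdot=-8.4968 2.4416 0.9675 6.6033 9.2356 -2.2599 rad/s, ee=-0.4101 0.1636 1.4728 m, tau=62.0183 6.3588 30.5839 7.0726 2.4531 -1.3307 N·m.
t=0.2000 s (step 20): theta=-0.6387 0.5559 0.3856 0.4768 0.1408 -2.1756 rad, qdot=-7.2396 3.2856 0.4549 5.2639 4.6648 -3.5984 rad/s, ee=-0.0964 0.2064 1.3244 m, tau=112.7174 1.1032 50.5002 15.8570 2.7444 8.7193 N·m.
t=0.2400 s (step 24): theta=-0.9010 0.7057 0.3967 0.6679 0.2546 -2.3432 rad, qdot=-5.8626 4.1920 0.0993 4.3147 1.2875 -4.6282 rad/s, ee=0.1997 0.2418 1.1701 m, tau=128.5649 -7.7194 52.4785 17.4739 2.2421 13.1642 N·m.
t=0.2800 s (step 28): theta=-1.1075 0.8874 0.3943 0.8187 0.2651 -2.5327 rad, qdot=-4.4912 4.8262 -0.1573 3.1390 -0.5519 -4.7280 rad/s, ee=0.4554 0.2611 1.0182 m, tau=121.4155 -17.8609 44.0839 16.9853 1.4880 12.9279 N·m.
t=0.3200 s (step 32): theta=-1.2629 1.0854 0.3868 0.9127 0.2253 -2.7133 rad, qdot=-3.3237 4.9797 -0.1495 1.4683 -1.3067 -4.2444 rad/s, ee=0.6628 0.2672 0.8725 m, tau=108.3167 -29.0576 32.3722 16.8576 0.5959 10.1112 N·m.
t=0.3600 s (step 36): theta=-1.3758 1.2800 0.3834 0.9327 0.1697 -2.8693 rad, qdot=-2.3444 4.7005 0.0017 -0.4911 -1.3899 -3.5461 rad/s, ee=0.8245 0.2656 0.7355 m, tau=103.7677 -37.6733 23.6227 17.6046 0.2801 6.4048 N·m.
t=0.4000 s (step 40): theta=-1.4509 1.4614 0.3842 0.8771 0.1192 -2.9977 rad, qdot=-1.4263 4.3838 0.0462 -2.2484 -1.0783 -2.8929 rad/s, ee=0.9476 0.2604 0.6099 m, tau=102.7504 -42.1502 17.3293 18.2271 0.4066 2.7520 N·m.
t=0.4400 s (step 44): theta=-1.4900 1.6355 0.3858 0.7598 0.0861 -3.1036 rad, qdot=-0.5426 4.3764 0.0610 -3.5539 -0.5240 -2.4257 rad/s, ee=1.0398 0.2544 0.4992 m, tau=97.0131 -42.1665 11.1707 17.3930 0.5105 -0.4462 N·m.
t=0.4800 s (step 48): theta=-1.4951 1.8185 0.3909 0.6010 0.0796 -3.1959 rad, qdot=0.2596 4.8204 0.2846 -4.3066 0.2342 -2.2477 rad/s, ee=1.1078 0.2502 0.4060 m, tau=83.2776 -38.4004 4.3352 14.8969 0.3460 -2.8496 N·m.
t=0.5200 s (step 52): theta=-1.4728 2.0222 0.4152 0.4244 0.1074 -3.2880 rad, qdot=0.7827 5.2642 1.0346 -4.4265 1.2101 -2.3851 rad/s, ee=1.1589 0.2510 0.3302 m, tau=69.5652 -37.2156 -5.5964 11.9283 -1.1399 -3.9493 N·m.
t=0.5600 s (step 56): theta=-1.4379 2.2299 0.4750 0.2562 0.1693 -3.3893 rad, qdot=0.8993 4.9607 1.9168 -3.9196 1.7738 -2.6744 rad/s, ee=1.2025 0.2578 0.2665 m, tau=72.8193 -41.5332 -19.3383 7.9005 -3.9487 -3.2597 N·m.
t=0.6000 s (step 60): theta=-1.4028 2.4137 0.5599 0.1153 0.2371 -3.5004 rad, qdot=0.8301 4.1691 2.2345 -3.1147 1.5482 -2.8416 rad/s, ee=1.2463 0.2656 0.2071 m, tau=84.0341 -43.6782 -27.6902 4.1296 -6.0699 -1.2097 N·m.
t=0.6400 s (step 64): theta=-1.3714 2.5638 0.6467 0.0070 0.2898 -3.6126 rad, qdot=0.7358 3.3305 2.0518 -2.3199 1.1005 -2.7183 rad/s, ee=1.2896 0.2680 0.1503 m, tau=91.3415 -42.9631 -29.4939 1.7764 -7.3303 1.0793 N·m.
t=0.6800 s (step 68): theta=-1.3434 2.6821 0.7215 -0.0723 0.3266 -3.7148 rad, qdot=0.6647 2.6019 1.6706 -1.6732 0.7692 -2.3672 rad/s, ee=1.3287 0.2639 0.0999 m, tau=92.0407 -40.3931 -27.7695 0.4600 -7.8831 2.8514 N·m.
t=0.7200 s (step 72): theta=-1.3177 2.7740 0.7805 -0.1291 0.3532 -3.8009 rad, qdot=0.6234 2.0139 1.2839 -1.1891 0.5859 -1.9318 rad/s, ee=1.3612 0.2558 0.0598 m, tau=87.5594 -36.5584 -24.7978 -0.3658 -7.8294 3.9287 N·m.
t=0.7600 s (step 76): theta=-1.2933 2.8450 0.8252 -0.1693 0.3745 -3.8697 rad, qdot=0.6006 1.5503 0.9647 -0.8400 0.4925 -1.5183 rad/s, ee=1.3870 0.2471 0.0312 m, tau=80.2564 -32.0144 -21.7420 -1.0157 -7.3384 4.4455 N·m.
t=0.8000 s (step 80): theta=-1.2696 2.8995 0.8587 -0.1977 0.3930 -3.9234 rad, qdot=0.5823 1.1859 0.7220 -0.5924 0.4381 -1.1747 rad/s, ee=1.4069 0.2403 0.0133 m, tau=72.1142 -27.3203 -19.0781 -1.6089 -6.6112 4.6053 N·m.
t=0.8400 s (step 84): theta=-1.2467 2.9410 0.8839 -0.2177 0.4096 -3.9648 rad, qdot=0.5593 0.8995 0.5424 -0.4175 0.3957 -0.9096 rad/s, ee=1.4222 0.2364 0.0043 m, tau=64.4052 -22.9173 -16.9470 -2.1700 -5.8170 4.5750 N·m.
t=0.8800 s (step 88): theta=-1.2249 2.9723 0.9028 -0.2318 0.4246 -3.9971 rad, qdot=0.5278 0.6750 0.4096 -0.2936 0.3550 -0.7128 rad/s, ee=1.4339 0.2356 0.0017 m, tau=57.7810 -19.0739 -15.3449 -2.6920 -5.0685 4.4635 N·m.
t=0.9200 s (step 92): theta=-1.2046 2.9956 0.9171 -0.2417 0.4380 -4.0225 rad, qdot=0.4879 0.4998 0.3102 -0.2051 0.3138 -0.5686 rad/s, ee=1.4430 0.2376 0.0036 m, tau=52.4703 -15.9054 -14.2107 -3.1636 -4.4258 4.3320 N·m.
t=0.9600 s (step 96): theta=-1.1860 3.0128 0.9279 -0.2486 0.4497 -4.0431 rad, qdot=0.4414 0.3643 0.2351 -0.1416 0.2729 -0.4622 rad/s, ee=1.4500 0.2416 0.0083 m.
any joint saturated: yes


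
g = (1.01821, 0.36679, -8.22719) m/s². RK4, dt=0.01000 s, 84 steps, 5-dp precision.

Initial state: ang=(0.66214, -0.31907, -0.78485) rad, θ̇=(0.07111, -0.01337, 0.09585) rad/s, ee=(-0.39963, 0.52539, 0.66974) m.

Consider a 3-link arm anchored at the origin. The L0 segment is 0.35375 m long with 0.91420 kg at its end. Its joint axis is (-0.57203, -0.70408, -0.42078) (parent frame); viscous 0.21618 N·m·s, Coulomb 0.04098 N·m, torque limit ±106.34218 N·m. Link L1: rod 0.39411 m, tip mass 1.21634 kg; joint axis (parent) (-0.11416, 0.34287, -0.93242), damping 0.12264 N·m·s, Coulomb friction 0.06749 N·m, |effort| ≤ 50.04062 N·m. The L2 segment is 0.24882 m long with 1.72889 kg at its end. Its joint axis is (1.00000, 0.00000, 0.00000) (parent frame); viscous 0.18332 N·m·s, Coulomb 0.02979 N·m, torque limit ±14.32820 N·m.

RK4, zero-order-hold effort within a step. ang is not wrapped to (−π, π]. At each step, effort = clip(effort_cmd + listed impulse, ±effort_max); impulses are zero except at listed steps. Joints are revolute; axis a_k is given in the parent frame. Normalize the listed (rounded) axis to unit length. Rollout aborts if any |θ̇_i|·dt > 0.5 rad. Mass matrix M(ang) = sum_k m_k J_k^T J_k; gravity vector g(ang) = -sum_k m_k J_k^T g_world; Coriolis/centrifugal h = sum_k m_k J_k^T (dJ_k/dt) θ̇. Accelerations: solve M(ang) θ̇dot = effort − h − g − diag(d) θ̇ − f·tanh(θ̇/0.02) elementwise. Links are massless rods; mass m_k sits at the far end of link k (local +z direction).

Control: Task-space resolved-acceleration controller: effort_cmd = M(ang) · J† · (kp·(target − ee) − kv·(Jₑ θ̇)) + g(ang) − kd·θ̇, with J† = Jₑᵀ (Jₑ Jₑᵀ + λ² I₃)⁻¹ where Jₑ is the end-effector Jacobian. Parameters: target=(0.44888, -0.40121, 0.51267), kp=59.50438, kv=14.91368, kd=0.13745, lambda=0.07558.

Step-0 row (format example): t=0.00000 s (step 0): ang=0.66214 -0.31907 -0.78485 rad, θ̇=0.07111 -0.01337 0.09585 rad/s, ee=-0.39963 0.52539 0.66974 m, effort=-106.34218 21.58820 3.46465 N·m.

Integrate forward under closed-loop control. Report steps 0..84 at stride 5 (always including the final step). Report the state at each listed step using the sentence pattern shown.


t=0.05000 s (step 5): ang=0.57648 -0.32516 -0.98083 rad, θ̇=-3.46939 -0.42193 -7.56385 rad/s, ee=-0.36070 0.49331 0.67461 m, effort=-85.02855 10.01969 0.83190 N·m.
t=0.10000 s (step 10): ang=0.35627 -0.33862 -1.40854 rad, θ̇=-4.96913 0.00584 -8.49183 rad/s, ee=-0.26427 0.38952 0.67891 m, effort=-23.93994 3.18038 -0.22923 N·m.
t=0.15000 s (step 15): ang=0.09969 -0.33109 -1.77993 rad, θ̇=-5.21447 0.15712 -6.20322 rad/s, ee=-0.14888 0.25775 0.67603 m, effort=1.98398 -0.07318 1.39346 N·m.
t=0.20000 s (step 20): ang=-0.16011 -0.33704 -2.02402 rad, θ̇=-5.14554 -0.51049 -3.58875 rad/s, ee=-0.03746 0.13215 0.66410 m, effort=12.56863 -1.22306 2.82763 N·m.
t=0.25000 s (step 25): ang=-0.41081 -0.38843 -2.14382 rad, θ̇=-4.83591 -1.53637 -1.27497 rad/s, ee=0.06104 0.02388 0.64515 m, effort=18.89545 -1.11493 3.56117 N·m.
t=0.30000 s (step 30): ang=-0.63822 -0.48303 -2.16031 rad, θ̇=-4.20952 -2.13396 0.50363 rad/s, ee=0.14527 -0.06749 0.62317 m, effort=24.51845 -0.17540 3.65198 N·m.
t=0.35000 s (step 35): ang=-0.82766 -0.59032 -2.10563 rad, θ̇=-3.34603 -2.07041 1.56143 rad/s, ee=0.21676 -0.14459 0.60073 m, effort=28.74341 1.13662 3.13754 N·m.
t=0.40000 s (step 40): ang=-0.97226 -0.68439 -2.01585 rad, θ̇=-2.45002 -1.67046 1.93419 rad/s, ee=0.27648 -0.20828 0.57898 m, effort=30.34364 2.27801 2.33172 N·m.
t=0.45000 s (step 45): ang=-1.07491 -0.75689 -1.91984 rad, θ̇=-1.68568 -1.23992 1.85651 rad/s, ee=0.32441 -0.25860 0.55906 m, effort=29.52918 2.97319 1.64626 N·m.
t=0.50000 s (step 50): ang=-1.14404 -0.80975 -1.83352 rad, θ̇=-1.11022 -0.89103 1.58134 rad/s, ee=0.36091 -0.29658 0.54228 m, effort=27.40751 3.26389 1.23259 N·m.
t=0.55000 s (step 55): ang=-1.18886 -0.84751 -1.76234 rad, θ̇=-0.70799 -0.63335 1.26853 rad/s, ee=0.38747 -0.32438 0.52940 m, effort=24.97986 3.30722 1.03925 N·m.
t=0.60000 s (step 60): ang=-1.21708 -0.87430 -1.70610 rad, θ̇=-0.43895 -0.44876 0.98967 rad/s, ee=0.40617 -0.34443 0.52033 m, effort=22.80417 3.23783 0.96977 N·m.
t=0.65000 s (step 65): ang=-1.23434 -0.89328 -1.66248 rad, θ̇=-0.26408 -0.31777 0.76481 rad/s, ee=0.41906 -0.35882 0.51444 m, effort=21.08026 3.13581 0.95425 N·m.
t=0.70000 s (step 70): ang=-1.24456 -0.90671 -1.62877 rad, θ̇=-0.15297 -0.22507 0.59133 rad/s, ee=0.42786 -0.36919 0.51094 m, effort=19.81228 3.03882 0.95591 N·m.
t=0.75000 s (step 75): ang=-1.25035 -0.91624 -1.60266 rad, θ̇=-0.08390 -0.15951 0.45954 rad/s, ee=0.43385 -0.37671 0.50911 m, effort=18.92545 2.96015 0.95934 N·m.
t=0.80000 s (step 80): ang=-1.25341 -0.92299 -1.58230 rad, θ̇=-0.04204 -0.11314 0.35948 rad/s, ee=0.43794 -0.38221 0.50836 m, effort=18.32830 2.90147 0.95974 N·m.
t=0.84000 s (step 84): ang=-1.25465 -0.92694 -1.56922 rad, θ̇=-0.02143 -0.08598 0.29665 rad/s, ee=0.44028 -0.38555 0.50824 m.


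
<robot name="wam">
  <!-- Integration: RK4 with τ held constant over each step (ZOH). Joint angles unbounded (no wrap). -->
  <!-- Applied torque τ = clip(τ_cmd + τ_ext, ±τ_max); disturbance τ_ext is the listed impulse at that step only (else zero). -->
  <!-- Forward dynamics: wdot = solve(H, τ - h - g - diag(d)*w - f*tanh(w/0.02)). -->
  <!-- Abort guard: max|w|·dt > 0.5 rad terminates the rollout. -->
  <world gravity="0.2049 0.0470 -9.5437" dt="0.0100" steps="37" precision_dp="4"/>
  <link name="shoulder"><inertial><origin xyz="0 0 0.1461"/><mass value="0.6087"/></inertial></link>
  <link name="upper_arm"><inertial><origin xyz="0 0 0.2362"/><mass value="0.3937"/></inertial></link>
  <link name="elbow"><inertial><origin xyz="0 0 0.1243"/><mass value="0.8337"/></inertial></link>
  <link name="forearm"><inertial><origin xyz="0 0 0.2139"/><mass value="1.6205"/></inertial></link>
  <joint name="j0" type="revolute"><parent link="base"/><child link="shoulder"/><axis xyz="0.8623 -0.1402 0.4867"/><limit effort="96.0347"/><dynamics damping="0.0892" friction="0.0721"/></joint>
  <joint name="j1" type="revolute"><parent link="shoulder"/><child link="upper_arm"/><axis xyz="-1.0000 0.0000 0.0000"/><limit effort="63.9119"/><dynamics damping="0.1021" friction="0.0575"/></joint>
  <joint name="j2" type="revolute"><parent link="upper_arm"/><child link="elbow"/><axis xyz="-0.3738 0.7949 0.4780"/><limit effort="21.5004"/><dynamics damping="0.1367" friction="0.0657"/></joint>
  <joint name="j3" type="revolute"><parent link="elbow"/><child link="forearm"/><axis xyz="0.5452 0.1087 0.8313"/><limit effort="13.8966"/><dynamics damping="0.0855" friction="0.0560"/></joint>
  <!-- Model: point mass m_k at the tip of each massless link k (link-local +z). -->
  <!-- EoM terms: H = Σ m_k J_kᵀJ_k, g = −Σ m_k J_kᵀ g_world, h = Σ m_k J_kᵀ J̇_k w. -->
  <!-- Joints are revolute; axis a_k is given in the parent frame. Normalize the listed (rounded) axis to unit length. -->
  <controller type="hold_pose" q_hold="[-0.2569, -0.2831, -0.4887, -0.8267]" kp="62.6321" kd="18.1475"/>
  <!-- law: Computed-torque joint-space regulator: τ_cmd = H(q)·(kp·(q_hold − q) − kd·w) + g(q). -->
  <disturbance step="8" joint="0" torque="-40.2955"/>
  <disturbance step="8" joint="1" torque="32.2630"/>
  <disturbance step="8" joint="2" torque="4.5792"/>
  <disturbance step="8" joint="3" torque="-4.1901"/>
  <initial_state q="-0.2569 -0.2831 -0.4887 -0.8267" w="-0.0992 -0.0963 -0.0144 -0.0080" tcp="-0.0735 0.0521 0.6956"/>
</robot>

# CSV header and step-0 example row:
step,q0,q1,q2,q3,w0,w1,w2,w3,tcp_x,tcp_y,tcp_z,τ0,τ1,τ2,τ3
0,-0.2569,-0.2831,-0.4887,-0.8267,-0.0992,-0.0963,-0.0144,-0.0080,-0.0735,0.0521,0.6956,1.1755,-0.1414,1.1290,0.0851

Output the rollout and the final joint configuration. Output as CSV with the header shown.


step,q0,q1,q2,q3,w0,w1,w2,w3,tcp_x,tcp_y,tcp_z,τ0,τ1,τ2,τ3
1,-0.2573,-0.2834,-0.4887,-0.8265,-0.0186,-0.0051,-0.0093,-0.0201,-0.0734,0.0522,0.6956,1.1201,-0.1130,1.1323,0.0821
2,-0.2574,-0.2833,-0.4886,-0.8263,-0.0114,-0.0010,-0.0123,-0.0312,-0.0734,0.0522,0.6956,1.0802,-0.0818,1.1360,0.0789
3,-0.2574,-0.2831,-0.4886,-0.8262,-0.0069,0.0010,-0.0130,-0.0346,-0.0734,0.0523,0.6956,1.0461,-0.0549,1.1390,0.0758
4,-0.2573,-0.2829,-0.4886,-0.8261,-0.0045,0.0012,-0.0132,-0.0358,-0.0734,0.0524,0.6956,1.0173,-0.0319,1.1416,0.0731
5,-0.2573,-0.2828,-0.4885,-0.8261,-0.0039,-0.0003,-0.0132,-0.0361,-0.0734,0.0524,0.6956,0.9930,-0.0123,1.1438,0.0708
6,-0.2572,-0.2826,-0.4885,-0.8260,-0.0032,-0.0012,-0.0132,-0.0360,-0.0734,0.0525,0.6956,0.9725,0.0041,1.1456,0.0688
7,-0.2571,-0.2825,-0.4885,-0.8259,-0.0027,-0.0021,-0.0131,-0.0358,-0.0734,0.0525,0.6956,0.9552,0.0180,1.1472,0.0671
8,-0.2571,-0.2824,-0.4884,-0.8258,-0.0024,-0.0029,-0.0131,-0.0356,-0.0734,0.0525,0.6957,-39.3551,32.2928,5.7278,-4.1245
9,-0.2615,-0.2851,-0.4883,-0.8257,-0.8594,-0.5042,0.0072,-0.0143,-0.0730,0.0539,0.6955,8.3825,-5.9480,0.3051,0.8392
10,-0.2685,-0.2886,-0.4881,-0.8255,-0.5484,-0.2294,0.0164,-0.0208,-0.0724,0.0563,0.6953,7.2912,-5.0946,0.4370,0.7245
11,-0.2728,-0.2899,-0.4878,-0.8254,-0.3235,-0.0437,0.0162,-0.0336,-0.0719,0.0584,0.6952,6.3560,-4.3604,0.5475,0.6270
12,-0.2753,-0.2898,-0.4875,-0.8255,-0.1959,0.0373,0.0094,-0.0483,-0.0715,0.0600,0.6951,5.5541,-3.7200,0.6394,0.5438
13,-0.2770,-0.2894,-0.4874,-0.8256,-0.1381,0.0456,0.0013,-0.0566,-0.0712,0.0614,0.6950,4.8657,-3.1591,0.7169,0.4719
14,-0.2782,-0.2889,-0.4872,-0.8258,-0.0936,0.0475,-0.0044,-0.0610,-0.0709,0.0624,0.6950,4.2747,-2.6769,0.7821,0.4104
15,-0.2789,-0.2884,-0.4872,-0.8260,-0.0588,0.0460,-0.0083,-0.0630,-0.0708,0.0632,0.6949,3.7673,-2.2627,0.8373,0.3578
16,-0.2794,-0.2879,-0.4871,-0.8262,-0.0324,0.0414,-0.0111,-0.0630,-0.0706,0.0637,0.6949,3.3321,-1.9069,0.8841,0.3128
17,-0.2796,-0.2875,-0.4871,-0.8264,-0.0180,0.0287,-0.0135,-0.0613,-0.0706,0.0641,0.6949,2.9609,-1.6017,0.9240,0.2742
18,-0.2797,-0.2872,-0.4871,-0.8266,-0.0141,0.0089,-0.0153,-0.0565,-0.0705,0.0643,0.6949,2.6469,-1.3415,0.9581,0.2411
19,-0.2797,-0.2870,-0.4871,-0.8267,0.0005,0.0069,-0.0144,-0.0483,-0.0705,0.0645,0.6949,2.3803,-1.1235,0.9873,0.2129
20,-0.2796,-0.2869,-0.4870,-0.8267,-0.0014,-0.0113,-0.0152,-0.0414,-0.0705,0.0645,0.6949,2.1569,-0.9371,1.0126,0.1889
21,-0.2795,-0.2869,-0.4870,-0.8266,0.0084,-0.0125,-0.0150,-0.0363,-0.0705,0.0644,0.6949,1.9645,-0.7794,1.0343,0.1683
22,-0.2793,-0.2869,-0.4870,-0.8265,0.0112,-0.0194,-0.0151,-0.0307,-0.0705,0.0643,0.6949,1.8033,-0.6459,1.0530,0.1509
23,-0.2791,-0.2870,-0.4870,-0.8264,0.0124,-0.0260,-0.0153,-0.0265,-0.0706,0.0641,0.6949,1.6670,-0.5325,1.0691,0.1360
24,-0.2789,-0.2871,-0.4870,-0.8262,0.0133,-0.0313,-0.0156,-0.0232,-0.0706,0.0638,0.6949,1.5513,-0.4362,1.0828,0.1233
25,-0.2787,-0.2873,-0.4870,-0.8260,0.0143,-0.0349,-0.0157,-0.0206,-0.0707,0.0636,0.6949,1.4533,-0.3544,1.0945,0.1126
26,-0.2784,-0.2875,-0.4870,-0.8257,0.0159,-0.0367,-0.0157,-0.0186,-0.0708,0.0633,0.6950,1.3701,-0.2850,1.1044,0.1035
27,-0.2782,-0.2878,-0.4870,-0.8255,0.0177,-0.0371,-0.0156,-0.0171,-0.0708,0.0630,0.6950,1.2995,-0.2261,1.1129,0.0958
28,-0.2779,-0.2880,-0.4870,-0.8253,0.0194,-0.0368,-0.0154,-0.0160,-0.0709,0.0627,0.6950,1.2396,-0.1760,1.1200,0.0893
29,-0.2777,-0.2883,-0.4870,-0.8250,0.0207,-0.0365,-0.0153,-0.0154,-0.0710,0.0623,0.6950,1.1888,-0.1334,1.1260,0.0838
30,-0.2774,-0.2886,-0.4870,-0.8248,0.0214,-0.0362,-0.0152,-0.0151,-0.0711,0.0620,0.6950,1.1457,-0.0971,1.1311,0.0791
31,-0.2772,-0.2888,-0.4870,-0.8245,0.0216,-0.0360,-0.0151,-0.0150,-0.0711,0.0617,0.6950,1.1090,-0.0661,1.1355,0.0752
32,-0.2769,-0.2891,-0.4870,-0.8243,0.0215,-0.0358,-0.0151,-0.0152,-0.0712,0.0614,0.6951,1.0779,-0.0396,1.1392,0.0718
33,-0.2766,-0.2894,-0.4870,-0.8240,0.0211,-0.0357,-0.0151,-0.0155,-0.0713,0.0610,0.6951,1.0514,-0.0169,1.1424,0.0689
34,-0.2764,-0.2896,-0.4870,-0.8238,0.0204,-0.0356,-0.0151,-0.0159,-0.0714,0.0607,0.6951,1.0289,0.0026,1.1452,0.0664
35,-0.2761,-0.2899,-0.4870,-0.8235,0.0196,-0.0355,-0.0151,-0.0164,-0.0715,0.0604,0.6951,1.0097,0.0192,1.1477,0.0643
36,-0.2758,-0.2901,-0.4870,-0.8233,0.0186,-0.0355,-0.0151,-0.0169,-0.0715,0.0601,0.6951,0.9934,0.0336,1.1498,0.0625
37,-0.2756,-0.2904,-0.4870,-0.8231,0.0176,-0.0354,-0.0152,-0.0175,-0.0716,0.0598,0.6951,,,,
# final q (rad): -0.2756 -0.2904 -0.4870 -0.8231


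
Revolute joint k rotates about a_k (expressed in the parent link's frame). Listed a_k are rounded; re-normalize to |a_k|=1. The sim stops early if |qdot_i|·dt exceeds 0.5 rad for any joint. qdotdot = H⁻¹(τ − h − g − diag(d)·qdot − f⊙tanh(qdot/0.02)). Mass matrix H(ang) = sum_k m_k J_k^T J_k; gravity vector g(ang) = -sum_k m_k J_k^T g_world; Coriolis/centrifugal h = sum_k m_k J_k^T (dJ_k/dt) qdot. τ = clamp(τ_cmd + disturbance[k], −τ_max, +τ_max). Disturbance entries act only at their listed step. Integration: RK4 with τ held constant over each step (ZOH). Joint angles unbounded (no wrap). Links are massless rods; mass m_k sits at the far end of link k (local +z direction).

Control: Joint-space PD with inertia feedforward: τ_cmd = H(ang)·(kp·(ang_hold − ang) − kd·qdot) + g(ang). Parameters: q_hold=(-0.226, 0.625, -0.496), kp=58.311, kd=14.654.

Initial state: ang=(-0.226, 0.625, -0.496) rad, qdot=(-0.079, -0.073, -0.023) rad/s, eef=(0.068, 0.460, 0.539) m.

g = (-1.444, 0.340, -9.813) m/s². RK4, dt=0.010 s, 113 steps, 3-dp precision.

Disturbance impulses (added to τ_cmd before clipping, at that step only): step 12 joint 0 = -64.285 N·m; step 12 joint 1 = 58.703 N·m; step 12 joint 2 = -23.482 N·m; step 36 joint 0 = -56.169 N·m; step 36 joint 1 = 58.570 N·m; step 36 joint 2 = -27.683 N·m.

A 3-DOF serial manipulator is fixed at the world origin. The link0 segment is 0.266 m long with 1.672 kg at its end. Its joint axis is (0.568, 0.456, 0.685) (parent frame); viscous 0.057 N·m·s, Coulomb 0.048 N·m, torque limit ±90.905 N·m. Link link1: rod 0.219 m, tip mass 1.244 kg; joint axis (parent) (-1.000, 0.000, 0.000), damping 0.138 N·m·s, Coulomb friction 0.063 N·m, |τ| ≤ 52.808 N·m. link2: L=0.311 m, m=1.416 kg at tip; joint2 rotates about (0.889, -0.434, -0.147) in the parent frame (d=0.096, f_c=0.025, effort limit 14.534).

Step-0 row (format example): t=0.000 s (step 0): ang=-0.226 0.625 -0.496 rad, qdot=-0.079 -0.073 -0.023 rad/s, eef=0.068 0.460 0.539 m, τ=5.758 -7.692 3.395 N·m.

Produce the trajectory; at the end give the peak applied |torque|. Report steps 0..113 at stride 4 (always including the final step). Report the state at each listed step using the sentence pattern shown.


t=0.040 s (step 4): ang=-0.228 0.624 -0.496 rad, qdot=-0.014 -0.003 0.014 rad/s, eef=0.068 0.460 0.539 m, τ=5.703 -7.720 3.407 N·m.
t=0.080 s (step 8): ang=-0.228 0.624 -0.495 rad, qdot=-0.001 0.000 0.002 rad/s, eef=0.068 0.460 0.539 m, τ=5.680 -7.719 3.416 N·m.
t=0.120 s (step 12): ang=-0.228 0.624 -0.495 rad, qdot=0.002 0.001 -0.001 rad/s, eef=0.068 0.460 0.539 m, τ=-58.613 50.986 -14.534 N·m.
t=0.160 s (step 16): ang=-0.274 0.651 -0.450 rad, qdot=-1.000 0.472 0.887 rad/s, eef=0.067 0.476 0.529 m, τ=12.624 -13.822 5.177 N·m.
t=0.200 s (step 20): ang=-0.302 0.661 -0.428 rad, qdot=-0.447 0.111 0.270 rad/s, eef=0.067 0.484 0.523 m, τ=10.069 -11.416 4.390 N·m.
t=0.240 s (step 24): ang=-0.312 0.662 -0.424 rad, qdot=-0.078 -0.018 -0.012 rad/s, eef=0.068 0.487 0.521 m, τ=8.363 -9.888 3.896 N·m.
t=0.280 s (step 28): ang=-0.310 0.661 -0.426 rad, qdot=0.133 -0.038 -0.083 rad/s, eef=0.068 0.486 0.521 m, τ=7.279 -8.948 3.571 N·m.
t=0.320 s (step 32): ang=-0.303 0.660 -0.430 rad, qdot=0.232 -0.046 -0.111 rad/s, eef=0.067 0.484 0.523 m, τ=6.594 -8.364 3.377 N·m.
t=0.360 s (step 36): ang=-0.293 0.658 -0.434 rad, qdot=0.267 -0.047 -0.115 rad/s, eef=0.067 0.482 0.525 m, τ=-50.005 50.558 -14.534 N·m.
t=0.400 s (step 40): ang=-0.306 0.703 -0.381 rad, qdot=-0.298 0.812 0.945 rad/s, eef=0.065 0.493 0.515 m, τ=11.911 -13.991 5.063 N·m.
t=0.440 s (step 44): ang=-0.313 0.721 -0.361 rad, qdot=-0.035 0.179 0.155 rad/s, eef=0.065 0.497 0.510 m, τ=9.483 -11.491 4.286 N·m.
t=0.480 s (step 48): ang=-0.310 0.722 -0.363 rad, qdot=0.136 -0.085 -0.156 rad/s, eef=0.065 0.497 0.510 m, τ=7.934 -9.909 3.767 N·m.
t=0.520 s (step 52): ang=-0.303 0.717 -0.371 rad, qdot=0.236 -0.173 -0.248 rad/s, eef=0.065 0.495 0.512 m, τ=6.949 -8.936 3.441 N·m.
t=0.560 s (step 56): ang=-0.292 0.709 -0.382 rad, qdot=0.273 -0.202 -0.269 rad/s, eef=0.064 0.491 0.516 m, τ=6.333 -8.337 3.252 N·m.
t=0.600 s (step 60): ang=-0.281 0.701 -0.392 rad, qdot=0.273 -0.202 -0.259 rad/s, eef=0.064 0.487 0.519 m, τ=5.961 -7.984 3.155 N·m.
t=0.640 s (step 64): ang=-0.271 0.693 -0.402 rad, qdot=0.253 -0.187 -0.236 rad/s, eef=0.064 0.483 0.523 m, τ=5.746 -7.789 3.117 N·m.
t=0.680 s (step 68): ang=-0.261 0.686 -0.411 rad, qdot=0.224 -0.167 -0.210 rad/s, eef=0.064 0.479 0.526 m, τ=5.630 -7.693 3.114 N·m.
t=0.720 s (step 72): ang=-0.253 0.680 -0.419 rad, qdot=0.191 -0.145 -0.184 rad/s, eef=0.063 0.476 0.529 m, τ=5.576 -7.657 3.130 N·m.
t=0.760 s (step 76): ang=-0.246 0.674 -0.426 rad, qdot=0.159 -0.125 -0.160 rad/s, eef=0.063 0.473 0.531 m, τ=5.558 -7.655 3.157 N·m.
t=0.800 s (step 80): ang=-0.240 0.670 -0.432 rad, qdot=0.130 -0.106 -0.139 rad/s, eef=0.063 0.471 0.533 m, τ=5.562 -7.672 3.186 N·m.
t=0.840 s (step 84): ang=-0.236 0.666 -0.437 rad, qdot=0.105 -0.089 -0.120 rad/s, eef=0.063 0.469 0.535 m, τ=5.576 -7.696 3.215 N·m.
t=0.880 s (step 88): ang=-0.232 0.663 -0.441 rad, qdot=0.083 -0.075 -0.103 rad/s, eef=0.064 0.468 0.536 m, τ=5.595 -7.722 3.242 N·m.
t=0.920 s (step 92): ang=-0.229 0.660 -0.445 rad, qdot=0.065 -0.063 -0.089 rad/s, eef=0.064 0.466 0.537 m, τ=5.614 -7.748 3.266 N·m.
t=0.960 s (step 96): ang=-0.227 0.658 -0.448 rad, qdot=0.050 -0.053 -0.076 rad/s, eef=0.064 0.465 0.537 m, τ=5.633 -7.770 3.286 N·m.
t=1.000 s (step 100): ang=-0.225 0.656 -0.451 rad, qdot=0.038 -0.045 -0.066 rad/s, eef=0.064 0.465 0.538 m, τ=5.649 -7.789 3.303 N·m.
t=1.040 s (step 104): ang=-0.224 0.654 -0.454 rad, qdot=0.029 -0.038 -0.057 rad/s, eef=0.064 0.464 0.538 m, τ=5.662 -7.804 3.317 N·m.
t=1.080 s (step 108): ang=-0.222 0.653 -0.456 rad, qdot=0.022 -0.032 -0.049 rad/s, eef=0.064 0.464 0.538 m, τ=5.671 -7.816 3.328 N·m.
t=1.120 s (step 112): ang=-0.222 0.651 -0.458 rad, qdot=0.017 -0.027 -0.043 rad/s, eef=0.064 0.463 0.539 m, τ=5.677 -7.824 3.337 N·m.
t=1.130 s (step 113): ang=-0.222 0.651 -0.458 rad, qdot=0.016 -0.026 -0.042 rad/s, eef=0.064 0.463 0.539 m.
max |τ| (N·m): 58.613
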